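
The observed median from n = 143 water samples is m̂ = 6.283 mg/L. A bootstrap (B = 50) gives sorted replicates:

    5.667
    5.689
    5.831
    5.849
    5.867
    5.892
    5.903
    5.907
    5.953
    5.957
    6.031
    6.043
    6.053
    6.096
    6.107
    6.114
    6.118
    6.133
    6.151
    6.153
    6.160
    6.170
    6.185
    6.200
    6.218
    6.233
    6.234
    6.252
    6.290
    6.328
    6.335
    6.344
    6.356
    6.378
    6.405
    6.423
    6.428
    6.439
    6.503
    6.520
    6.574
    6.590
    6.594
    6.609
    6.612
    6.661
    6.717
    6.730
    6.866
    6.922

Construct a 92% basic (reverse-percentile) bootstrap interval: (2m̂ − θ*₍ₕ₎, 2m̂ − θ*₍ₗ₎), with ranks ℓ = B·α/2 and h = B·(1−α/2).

Percentile endpoints at ranks 2 and 48: θ*₍2₎ = 5.689, θ*₍48₎ = 6.730.
Basic interval reflects these around m̂:
  lower = 2 × 6.283 − 6.730 = 5.836
  upper = 2 × 6.283 − 5.689 = 6.877

(5.836, 6.877)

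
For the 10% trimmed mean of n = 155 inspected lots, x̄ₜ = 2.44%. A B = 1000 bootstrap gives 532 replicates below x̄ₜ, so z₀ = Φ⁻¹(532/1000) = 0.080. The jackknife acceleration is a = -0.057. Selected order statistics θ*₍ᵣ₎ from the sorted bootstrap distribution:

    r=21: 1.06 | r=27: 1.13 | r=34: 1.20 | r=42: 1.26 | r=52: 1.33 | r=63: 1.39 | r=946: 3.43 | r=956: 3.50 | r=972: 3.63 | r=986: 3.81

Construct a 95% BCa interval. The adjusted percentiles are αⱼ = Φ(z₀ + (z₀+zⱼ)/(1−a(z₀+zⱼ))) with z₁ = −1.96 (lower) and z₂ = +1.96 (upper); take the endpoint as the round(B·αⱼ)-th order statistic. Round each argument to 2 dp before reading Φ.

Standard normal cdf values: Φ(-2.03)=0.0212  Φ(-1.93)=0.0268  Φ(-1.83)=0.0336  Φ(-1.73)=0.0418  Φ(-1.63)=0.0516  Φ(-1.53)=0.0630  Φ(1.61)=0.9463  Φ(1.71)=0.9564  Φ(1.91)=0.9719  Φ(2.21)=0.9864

Lower: z₀ + z₁ = 0.080 + (-1.960) = -1.880; 1 − a(z₀+z₁) = 1 − (-0.057)(-1.880) = 0.8928; argument = 0.080 + (-1.880)/0.8928 = -2.0256 → -2.03.
α₁ = Φ(-2.03) = 0.0212; rank = round(1000 × 0.0212) = 21; θ*₍21₎ = 1.06.
Upper: z₀ + z₂ = 2.040; 1 − a(z₀+z₂) = 1.1163; argument = 1.9075 → 1.91; α₂ = 0.9719; rank = 972; θ*₍972₎ = 3.63.

(1.06, 3.63)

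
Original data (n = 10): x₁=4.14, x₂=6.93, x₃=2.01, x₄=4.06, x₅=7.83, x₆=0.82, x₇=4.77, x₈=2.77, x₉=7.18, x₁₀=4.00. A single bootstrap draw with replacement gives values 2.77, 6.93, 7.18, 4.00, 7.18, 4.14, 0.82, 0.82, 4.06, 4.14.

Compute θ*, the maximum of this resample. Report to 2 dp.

Maximum = 7.18

θ* = 7.18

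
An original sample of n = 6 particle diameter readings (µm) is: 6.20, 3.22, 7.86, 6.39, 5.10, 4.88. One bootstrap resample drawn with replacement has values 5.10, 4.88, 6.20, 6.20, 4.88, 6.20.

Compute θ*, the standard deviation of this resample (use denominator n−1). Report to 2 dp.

θ* = 0.69

Mean = 5.5767; sum of squared deviations = 2.3635
s² = 2.3635 / 5 = 0.4727
s = √0.4727 = 0.69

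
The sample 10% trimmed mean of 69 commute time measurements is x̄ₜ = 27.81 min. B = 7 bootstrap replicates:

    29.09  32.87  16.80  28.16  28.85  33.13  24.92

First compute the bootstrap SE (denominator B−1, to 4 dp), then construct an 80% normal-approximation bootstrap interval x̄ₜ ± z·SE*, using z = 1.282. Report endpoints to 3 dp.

Mean of replicates = 27.6886; sum of squared deviations = 186.2175; SE* = √(186.2175/6) = 5.5710
Margin = 1.282 × 5.5710 = 7.1420
Interval: 27.81 ± 7.1420

(20.668, 34.952)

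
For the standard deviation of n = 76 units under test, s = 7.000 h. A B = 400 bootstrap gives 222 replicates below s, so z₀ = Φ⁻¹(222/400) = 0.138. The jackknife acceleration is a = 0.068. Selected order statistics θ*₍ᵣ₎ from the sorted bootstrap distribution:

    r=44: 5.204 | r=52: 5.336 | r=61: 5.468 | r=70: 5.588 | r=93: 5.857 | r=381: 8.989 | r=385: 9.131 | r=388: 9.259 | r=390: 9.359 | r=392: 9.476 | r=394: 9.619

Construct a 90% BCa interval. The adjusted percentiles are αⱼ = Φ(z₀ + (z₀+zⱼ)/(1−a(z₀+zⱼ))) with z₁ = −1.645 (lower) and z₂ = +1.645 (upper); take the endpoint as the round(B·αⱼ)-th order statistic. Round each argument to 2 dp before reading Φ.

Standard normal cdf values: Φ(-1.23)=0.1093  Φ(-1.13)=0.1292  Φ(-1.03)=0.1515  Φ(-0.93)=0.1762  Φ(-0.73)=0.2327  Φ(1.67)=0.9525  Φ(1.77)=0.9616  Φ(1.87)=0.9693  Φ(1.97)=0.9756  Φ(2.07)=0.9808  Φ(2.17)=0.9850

(5.204, 9.619)

Lower: z₀ + z₁ = 0.138 + (-1.645) = -1.507; 1 − a(z₀+z₁) = 1 − (0.068)(-1.507) = 1.1025; argument = 0.138 + (-1.507)/1.1025 = -1.2289 → -1.23.
α₁ = Φ(-1.23) = 0.1093; rank = round(400 × 0.1093) = 44; θ*₍44₎ = 5.204.
Upper: z₀ + z₂ = 1.783; 1 − a(z₀+z₂) = 0.8788; argument = 2.1670 → 2.17; α₂ = 0.9850; rank = 394; θ*₍394₎ = 9.619.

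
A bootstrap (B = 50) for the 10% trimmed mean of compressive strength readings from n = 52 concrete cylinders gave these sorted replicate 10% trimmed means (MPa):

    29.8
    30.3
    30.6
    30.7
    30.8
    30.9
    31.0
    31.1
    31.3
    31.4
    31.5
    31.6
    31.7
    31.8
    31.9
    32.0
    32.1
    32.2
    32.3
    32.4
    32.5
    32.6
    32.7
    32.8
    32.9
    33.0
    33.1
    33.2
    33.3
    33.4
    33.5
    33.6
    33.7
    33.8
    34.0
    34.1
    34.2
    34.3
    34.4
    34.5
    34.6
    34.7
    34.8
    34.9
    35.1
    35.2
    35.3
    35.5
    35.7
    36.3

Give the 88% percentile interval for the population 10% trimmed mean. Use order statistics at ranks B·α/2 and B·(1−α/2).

α = 0.12; lower rank = 50 × 0.060 = 3; upper rank = 50 × 0.940 = 47.
The 3rd smallest replicate is 30.6; the 47th is 35.3.

(30.6, 35.3)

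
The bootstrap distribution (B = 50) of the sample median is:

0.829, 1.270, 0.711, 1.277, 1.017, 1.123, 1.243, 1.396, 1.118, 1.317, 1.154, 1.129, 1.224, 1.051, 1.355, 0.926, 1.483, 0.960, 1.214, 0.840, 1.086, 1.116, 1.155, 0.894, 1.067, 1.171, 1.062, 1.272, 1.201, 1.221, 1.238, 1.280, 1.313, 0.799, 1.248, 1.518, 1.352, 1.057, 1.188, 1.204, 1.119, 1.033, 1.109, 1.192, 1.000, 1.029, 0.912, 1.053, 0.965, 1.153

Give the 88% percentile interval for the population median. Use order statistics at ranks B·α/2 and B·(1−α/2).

(0.829, 1.355)

Sorted replicates: 0.711, 0.799, 0.829, 0.840, 0.894, 0.912, 0.926, 0.960, 0.965, 1.000, 1.017, 1.029, 1.033, 1.051, 1.053, 1.057, 1.062, 1.067, 1.086, 1.109, 1.116, 1.118, 1.119, 1.123, 1.129, 1.153, 1.154, 1.155, 1.171, 1.188, 1.192, 1.201, 1.204, 1.214, 1.221, 1.224, 1.238, 1.243, 1.248, 1.270, 1.272, 1.277, 1.280, 1.313, 1.317, 1.352, 1.355, 1.396, 1.483, 1.518
α = 0.12; lower rank = 50 × 0.060 = 3; upper rank = 50 × 0.940 = 47.
The 3rd smallest replicate is 0.829; the 47th is 1.355.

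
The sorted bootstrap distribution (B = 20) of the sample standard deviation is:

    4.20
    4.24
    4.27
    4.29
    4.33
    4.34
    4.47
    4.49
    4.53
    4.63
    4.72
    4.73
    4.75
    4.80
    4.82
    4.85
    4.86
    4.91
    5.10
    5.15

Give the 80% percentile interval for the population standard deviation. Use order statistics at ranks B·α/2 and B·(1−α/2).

α = 0.20; lower rank = 20 × 0.100 = 2; upper rank = 20 × 0.900 = 18.
The 2nd smallest replicate is 4.24; the 18th is 4.91.

(4.24, 4.91)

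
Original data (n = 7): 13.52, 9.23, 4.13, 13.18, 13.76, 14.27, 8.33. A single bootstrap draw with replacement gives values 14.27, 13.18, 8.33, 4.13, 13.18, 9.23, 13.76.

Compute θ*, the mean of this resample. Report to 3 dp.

Mean = (14.27 + 13.18 + 8.33 + 4.13 + 13.18 + 9.23 + 13.76) / 7 = 76.080 / 7 = 10.869

θ* = 10.869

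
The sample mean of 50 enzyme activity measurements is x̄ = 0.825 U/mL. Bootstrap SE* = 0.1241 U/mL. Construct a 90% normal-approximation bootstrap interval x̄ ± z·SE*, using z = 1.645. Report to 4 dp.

Margin = 1.645 × 0.1241 = 0.20414
Interval: 0.825 ± 0.20414

(0.6209, 1.0291)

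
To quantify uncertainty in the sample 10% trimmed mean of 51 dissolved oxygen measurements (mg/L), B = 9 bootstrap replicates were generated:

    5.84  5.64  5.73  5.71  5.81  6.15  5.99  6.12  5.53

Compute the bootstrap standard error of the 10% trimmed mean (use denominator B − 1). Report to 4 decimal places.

Bootstrap SE is the standard deviation of the 9 replicate 10% trimmed means.
Mean of replicates: (5.84 + 5.64 + 5.73 + 5.71 + 5.81 + 6.15 + 5.99 + 6.12 + 5.53) / 9 = 52.52000 / 9 = 5.83556
Sum of squared deviations: (+0.00444)² + (−0.19556)² + (−0.10556)² + (−0.12556)² + (−0.02556)² + (+0.31444)² + (+0.15444)² + (+0.28444)² + (−0.30556)² = 0.36282
Variance = 0.36282 / 8 = 0.04535
SE* = √0.04535

SE* = 0.2130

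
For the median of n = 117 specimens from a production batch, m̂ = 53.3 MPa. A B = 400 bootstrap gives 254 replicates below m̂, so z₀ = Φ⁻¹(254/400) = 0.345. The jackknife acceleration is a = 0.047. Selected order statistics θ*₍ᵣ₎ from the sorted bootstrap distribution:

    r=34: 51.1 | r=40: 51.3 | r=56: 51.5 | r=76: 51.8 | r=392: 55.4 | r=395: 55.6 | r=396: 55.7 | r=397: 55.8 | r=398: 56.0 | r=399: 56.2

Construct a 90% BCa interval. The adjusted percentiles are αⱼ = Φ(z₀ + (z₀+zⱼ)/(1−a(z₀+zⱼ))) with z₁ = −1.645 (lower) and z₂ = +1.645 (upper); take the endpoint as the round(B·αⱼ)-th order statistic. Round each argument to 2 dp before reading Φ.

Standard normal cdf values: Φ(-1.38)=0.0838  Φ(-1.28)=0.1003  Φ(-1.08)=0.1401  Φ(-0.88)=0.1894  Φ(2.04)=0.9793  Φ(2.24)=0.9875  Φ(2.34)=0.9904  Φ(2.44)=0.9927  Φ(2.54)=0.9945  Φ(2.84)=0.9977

Lower: z₀ + z₁ = 0.345 + (-1.645) = -1.300; 1 − a(z₀+z₁) = 1 − (0.047)(-1.300) = 1.0611; argument = 0.345 + (-1.300)/1.0611 = -0.8801 → -0.88.
α₁ = Φ(-0.88) = 0.1894; rank = round(400 × 0.1894) = 76; θ*₍76₎ = 51.8.
Upper: z₀ + z₂ = 1.990; 1 − a(z₀+z₂) = 0.9065; argument = 2.5403 → 2.54; α₂ = 0.9945; rank = 398; θ*₍398₎ = 56.0.

(51.8, 56.0)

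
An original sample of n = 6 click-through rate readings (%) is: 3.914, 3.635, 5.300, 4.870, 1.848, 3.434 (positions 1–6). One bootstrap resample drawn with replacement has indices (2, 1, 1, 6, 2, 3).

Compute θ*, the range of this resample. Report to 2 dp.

θ* = 1.87

Resample values: 3.635, 3.914, 3.914, 3.434, 3.635, 5.300.
Range = 5.300 − 3.434 = 1.87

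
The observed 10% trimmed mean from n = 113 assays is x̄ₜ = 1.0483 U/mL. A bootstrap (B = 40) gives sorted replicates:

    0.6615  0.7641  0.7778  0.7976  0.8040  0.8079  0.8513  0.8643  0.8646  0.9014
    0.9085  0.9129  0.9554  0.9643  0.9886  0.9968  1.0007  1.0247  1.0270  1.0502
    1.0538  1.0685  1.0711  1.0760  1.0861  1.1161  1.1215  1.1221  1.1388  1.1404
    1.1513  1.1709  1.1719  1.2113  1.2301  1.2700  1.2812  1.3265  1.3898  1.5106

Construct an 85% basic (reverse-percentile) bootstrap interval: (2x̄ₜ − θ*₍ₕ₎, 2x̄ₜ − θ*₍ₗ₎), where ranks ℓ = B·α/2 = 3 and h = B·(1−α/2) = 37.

(0.8154, 1.3188)

Percentile endpoints at ranks 3 and 37: θ*₍3₎ = 0.7778, θ*₍37₎ = 1.2812.
Basic interval reflects these around x̄ₜ:
  lower = 2 × 1.0483 − 1.2812 = 0.8154
  upper = 2 × 1.0483 − 0.7778 = 1.3188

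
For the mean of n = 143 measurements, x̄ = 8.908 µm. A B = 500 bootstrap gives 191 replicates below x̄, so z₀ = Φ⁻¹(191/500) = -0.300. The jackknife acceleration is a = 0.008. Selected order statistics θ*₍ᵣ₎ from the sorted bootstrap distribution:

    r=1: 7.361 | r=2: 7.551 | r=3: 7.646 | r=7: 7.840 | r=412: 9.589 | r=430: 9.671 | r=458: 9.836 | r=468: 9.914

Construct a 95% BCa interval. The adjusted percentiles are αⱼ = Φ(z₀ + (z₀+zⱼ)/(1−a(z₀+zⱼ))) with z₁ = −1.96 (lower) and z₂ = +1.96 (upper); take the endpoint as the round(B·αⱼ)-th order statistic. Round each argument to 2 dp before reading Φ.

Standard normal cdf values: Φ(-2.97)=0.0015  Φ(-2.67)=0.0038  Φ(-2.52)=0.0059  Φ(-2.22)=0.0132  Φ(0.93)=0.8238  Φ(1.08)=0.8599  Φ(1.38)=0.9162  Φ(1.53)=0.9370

(7.646, 9.836)

Lower: z₀ + z₁ = -0.300 + (-1.960) = -2.260; 1 − a(z₀+z₁) = 1 − (0.008)(-2.260) = 1.0181; argument = -0.300 + (-2.260)/1.0181 = -2.5199 → -2.52.
α₁ = Φ(-2.52) = 0.0059; rank = round(500 × 0.0059) = 3; θ*₍3₎ = 7.646.
Upper: z₀ + z₂ = 1.660; 1 − a(z₀+z₂) = 0.9867; argument = 1.3823 → 1.38; α₂ = 0.9162; rank = 458; θ*₍458₎ = 9.836.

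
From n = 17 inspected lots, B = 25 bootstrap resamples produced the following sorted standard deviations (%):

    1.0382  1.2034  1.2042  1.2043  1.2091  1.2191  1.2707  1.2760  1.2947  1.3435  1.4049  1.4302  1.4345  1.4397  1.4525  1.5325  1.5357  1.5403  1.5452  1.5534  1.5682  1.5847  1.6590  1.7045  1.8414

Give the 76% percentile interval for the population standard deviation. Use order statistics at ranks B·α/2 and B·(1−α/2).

α = 0.24; lower rank = 25 × 0.120 = 3; upper rank = 25 × 0.880 = 22.
The 3rd smallest replicate is 1.2042; the 22nd is 1.5847.

(1.2042, 1.5847)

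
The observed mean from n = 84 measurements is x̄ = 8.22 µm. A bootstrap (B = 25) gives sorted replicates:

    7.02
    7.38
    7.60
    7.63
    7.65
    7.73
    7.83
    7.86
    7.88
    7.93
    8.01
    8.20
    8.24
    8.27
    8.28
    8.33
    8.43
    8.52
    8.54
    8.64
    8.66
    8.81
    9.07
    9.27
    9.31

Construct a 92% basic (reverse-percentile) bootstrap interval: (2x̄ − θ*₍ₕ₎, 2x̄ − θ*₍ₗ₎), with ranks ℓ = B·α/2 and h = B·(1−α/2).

Percentile endpoints at ranks 1 and 24: θ*₍1₎ = 7.02, θ*₍24₎ = 9.27.
Basic interval reflects these around x̄:
  lower = 2 × 8.22 − 9.27 = 7.17
  upper = 2 × 8.22 − 7.02 = 9.42

(7.17, 9.42)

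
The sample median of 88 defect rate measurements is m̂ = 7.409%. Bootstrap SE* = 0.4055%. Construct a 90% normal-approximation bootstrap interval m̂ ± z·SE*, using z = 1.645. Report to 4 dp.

Margin = 1.645 × 0.4055 = 0.66705
Interval: 7.409 ± 0.66705

(6.7420, 8.0760)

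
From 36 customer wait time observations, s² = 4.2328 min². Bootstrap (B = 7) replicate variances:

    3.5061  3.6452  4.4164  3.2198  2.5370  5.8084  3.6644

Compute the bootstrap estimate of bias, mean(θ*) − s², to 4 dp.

mean(θ*) = (3.5061 + 3.6452 + 4.4164 + 3.2198 + 2.5370 + 5.8084 + 3.6644) / 7 = 3.82819
bias = 3.82819 − 4.2328

bias = −0.4046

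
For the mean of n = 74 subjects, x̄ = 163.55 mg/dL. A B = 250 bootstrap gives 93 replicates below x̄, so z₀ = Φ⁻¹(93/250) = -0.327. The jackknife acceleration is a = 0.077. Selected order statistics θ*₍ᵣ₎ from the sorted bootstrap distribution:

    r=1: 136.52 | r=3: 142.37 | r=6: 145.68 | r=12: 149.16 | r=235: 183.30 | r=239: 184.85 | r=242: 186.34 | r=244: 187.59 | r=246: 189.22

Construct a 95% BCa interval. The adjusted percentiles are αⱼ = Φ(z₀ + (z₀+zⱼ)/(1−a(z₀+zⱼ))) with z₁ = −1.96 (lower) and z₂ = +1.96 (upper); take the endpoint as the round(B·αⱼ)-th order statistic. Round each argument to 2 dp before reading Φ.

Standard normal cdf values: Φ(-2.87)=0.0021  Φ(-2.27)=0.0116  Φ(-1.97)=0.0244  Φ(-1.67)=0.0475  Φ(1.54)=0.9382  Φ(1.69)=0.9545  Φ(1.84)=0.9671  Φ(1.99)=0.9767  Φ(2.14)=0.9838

(142.37, 183.30)

Lower: z₀ + z₁ = -0.327 + (-1.960) = -2.287; 1 − a(z₀+z₁) = 1 − (0.077)(-2.287) = 1.1761; argument = -0.327 + (-2.287)/1.1761 = -2.2716 → -2.27.
α₁ = Φ(-2.27) = 0.0116; rank = round(250 × 0.0116) = 3; θ*₍3₎ = 142.37.
Upper: z₀ + z₂ = 1.633; 1 − a(z₀+z₂) = 0.8743; argument = 1.5409 → 1.54; α₂ = 0.9382; rank = 235; θ*₍235₎ = 183.30.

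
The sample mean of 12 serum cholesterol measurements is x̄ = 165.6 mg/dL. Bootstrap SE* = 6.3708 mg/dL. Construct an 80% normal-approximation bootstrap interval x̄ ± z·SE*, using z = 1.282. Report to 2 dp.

Margin = 1.282 × 6.3708 = 8.167
Interval: 165.6 ± 8.167

(157.43, 173.77)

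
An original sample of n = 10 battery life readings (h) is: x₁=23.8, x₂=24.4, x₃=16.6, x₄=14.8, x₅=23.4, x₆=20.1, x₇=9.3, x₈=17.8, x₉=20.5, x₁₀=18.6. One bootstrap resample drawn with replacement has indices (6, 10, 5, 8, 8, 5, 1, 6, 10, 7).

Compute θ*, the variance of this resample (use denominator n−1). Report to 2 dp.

Resample values: 20.1, 18.6, 23.4, 17.8, 17.8, 23.4, 23.8, 20.1, 18.6, 9.3.
Mean = 19.2900; sum of squared deviations = 160.6290
s² = 160.6290 / 9 = 17.8477

θ* = 17.85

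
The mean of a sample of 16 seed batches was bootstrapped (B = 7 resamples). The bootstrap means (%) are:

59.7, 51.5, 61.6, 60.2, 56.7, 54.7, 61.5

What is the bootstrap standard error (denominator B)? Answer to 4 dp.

SE* = 3.5410

Bootstrap SE is the standard deviation of the 7 replicate means.
Mean of replicates: (59.7 + 51.5 + 61.6 + 60.2 + 56.7 + 54.7 + 61.5) / 7 = 405.90000 / 7 = 57.98571
Sum of squared deviations: (+1.71429)² + (−6.48571)² + (+3.61429)² + (+2.21429)² + (−1.28571)² + (−3.28571)² + (+3.51429)² = 87.76857
Variance = 87.76857 / 7 = 12.53837
SE* = √12.53837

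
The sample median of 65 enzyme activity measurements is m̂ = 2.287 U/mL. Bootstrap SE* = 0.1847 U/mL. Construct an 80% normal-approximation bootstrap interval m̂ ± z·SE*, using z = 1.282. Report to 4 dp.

Margin = 1.282 × 0.1847 = 0.23679
Interval: 2.287 ± 0.23679

(2.0502, 2.5238)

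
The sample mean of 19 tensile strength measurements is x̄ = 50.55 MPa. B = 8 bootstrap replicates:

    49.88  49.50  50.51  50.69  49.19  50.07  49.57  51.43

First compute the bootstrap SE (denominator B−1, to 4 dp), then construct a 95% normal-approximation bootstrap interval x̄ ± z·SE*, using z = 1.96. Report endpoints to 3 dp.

(49.105, 51.995)

Mean of replicates = 50.1050; sum of squared deviations = 3.8032; SE* = √(3.8032/7) = 0.7371
Margin = 1.96 × 0.7371 = 1.4447
Interval: 50.55 ± 1.4447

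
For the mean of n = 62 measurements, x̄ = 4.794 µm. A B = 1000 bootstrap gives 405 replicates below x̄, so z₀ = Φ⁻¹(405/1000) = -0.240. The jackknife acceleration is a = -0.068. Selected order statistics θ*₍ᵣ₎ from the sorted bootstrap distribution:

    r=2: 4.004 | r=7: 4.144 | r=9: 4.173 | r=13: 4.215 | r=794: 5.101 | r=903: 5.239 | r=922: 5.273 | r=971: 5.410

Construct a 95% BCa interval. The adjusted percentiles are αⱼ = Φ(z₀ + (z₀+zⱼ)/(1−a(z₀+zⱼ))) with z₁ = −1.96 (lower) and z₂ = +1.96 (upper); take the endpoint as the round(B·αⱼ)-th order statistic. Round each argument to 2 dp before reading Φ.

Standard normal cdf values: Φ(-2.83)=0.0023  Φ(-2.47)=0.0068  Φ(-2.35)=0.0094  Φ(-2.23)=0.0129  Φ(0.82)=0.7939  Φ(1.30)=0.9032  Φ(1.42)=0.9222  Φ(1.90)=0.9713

Lower: z₀ + z₁ = -0.240 + (-1.960) = -2.200; 1 − a(z₀+z₁) = 1 − (-0.068)(-2.200) = 0.8504; argument = -0.240 + (-2.200)/0.8504 = -2.8270 → -2.83.
α₁ = Φ(-2.83) = 0.0023; rank = round(1000 × 0.0023) = 2; θ*₍2₎ = 4.004.
Upper: z₀ + z₂ = 1.720; 1 − a(z₀+z₂) = 1.1170; argument = 1.2999 → 1.30; α₂ = 0.9032; rank = 903; θ*₍903₎ = 5.239.

(4.004, 5.239)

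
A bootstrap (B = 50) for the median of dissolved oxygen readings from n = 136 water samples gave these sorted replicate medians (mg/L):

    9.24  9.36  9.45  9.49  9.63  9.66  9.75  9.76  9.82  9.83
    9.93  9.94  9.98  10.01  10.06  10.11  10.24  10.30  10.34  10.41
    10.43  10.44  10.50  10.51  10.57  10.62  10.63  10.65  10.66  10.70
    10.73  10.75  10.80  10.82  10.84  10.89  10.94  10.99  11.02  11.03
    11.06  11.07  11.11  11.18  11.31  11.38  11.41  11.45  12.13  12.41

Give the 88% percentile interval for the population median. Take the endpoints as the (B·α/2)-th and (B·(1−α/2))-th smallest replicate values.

(9.45, 11.41)

α = 0.12; lower rank = 50 × 0.060 = 3; upper rank = 50 × 0.940 = 47.
The 3rd smallest replicate is 9.45; the 47th is 11.41.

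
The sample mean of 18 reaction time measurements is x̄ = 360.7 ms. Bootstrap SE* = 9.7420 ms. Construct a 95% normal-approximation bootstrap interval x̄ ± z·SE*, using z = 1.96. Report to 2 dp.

(341.61, 379.79)

Margin = 1.96 × 9.7420 = 19.094
Interval: 360.7 ± 19.094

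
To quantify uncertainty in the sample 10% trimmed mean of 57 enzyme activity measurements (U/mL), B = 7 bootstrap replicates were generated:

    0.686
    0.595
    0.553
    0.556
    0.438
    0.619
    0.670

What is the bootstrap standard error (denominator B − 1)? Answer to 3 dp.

Bootstrap SE is the standard deviation of the 7 replicate 10% trimmed means.
Mean of replicates: (0.686 + 0.595 + 0.553 + 0.556 + 0.438 + 0.619 + 0.670) / 7 = 4.1170 / 7 = 0.5881
Sum of squared deviations: (+0.0979)² + (+0.0069)² + (−0.0351)² + (−0.0321)² + (−0.1501)² + (+0.0309)² + (+0.0819)² = 0.0421
Variance = 0.0421 / 6 = 0.0070
SE* = √0.0070

SE* = 0.084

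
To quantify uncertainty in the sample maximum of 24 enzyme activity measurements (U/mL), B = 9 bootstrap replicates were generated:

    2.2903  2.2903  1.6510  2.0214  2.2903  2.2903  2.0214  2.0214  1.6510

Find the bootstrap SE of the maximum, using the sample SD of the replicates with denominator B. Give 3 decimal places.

Bootstrap SE is the standard deviation of the 9 replicate maximums.
Mean of replicates: (2.2903 + 2.2903 + 1.6510 + 2.0214 + 2.2903 + 2.2903 + 2.0214 + 2.0214 + 1.6510) / 9 = 18.52740 / 9 = 2.05860
Sum of squared deviations: (+0.23170)² + (+0.23170)² + (−0.40760)² + (−0.03720)² + (+0.23170)² + (+0.23170)² + (−0.03720)² + (−0.03720)² + (−0.40760)² = 0.55117
Variance = 0.55117 / 9 = 0.06124
SE* = √0.06124

SE* = 0.247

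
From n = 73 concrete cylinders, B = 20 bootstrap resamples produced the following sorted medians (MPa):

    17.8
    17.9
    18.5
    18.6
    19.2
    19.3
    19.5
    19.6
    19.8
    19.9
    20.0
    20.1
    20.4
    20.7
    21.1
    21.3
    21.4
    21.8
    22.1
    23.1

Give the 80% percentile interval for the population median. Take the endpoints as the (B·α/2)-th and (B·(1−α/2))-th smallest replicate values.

α = 0.20; lower rank = 20 × 0.100 = 2; upper rank = 20 × 0.900 = 18.
The 2nd smallest replicate is 17.9; the 18th is 21.8.

(17.9, 21.8)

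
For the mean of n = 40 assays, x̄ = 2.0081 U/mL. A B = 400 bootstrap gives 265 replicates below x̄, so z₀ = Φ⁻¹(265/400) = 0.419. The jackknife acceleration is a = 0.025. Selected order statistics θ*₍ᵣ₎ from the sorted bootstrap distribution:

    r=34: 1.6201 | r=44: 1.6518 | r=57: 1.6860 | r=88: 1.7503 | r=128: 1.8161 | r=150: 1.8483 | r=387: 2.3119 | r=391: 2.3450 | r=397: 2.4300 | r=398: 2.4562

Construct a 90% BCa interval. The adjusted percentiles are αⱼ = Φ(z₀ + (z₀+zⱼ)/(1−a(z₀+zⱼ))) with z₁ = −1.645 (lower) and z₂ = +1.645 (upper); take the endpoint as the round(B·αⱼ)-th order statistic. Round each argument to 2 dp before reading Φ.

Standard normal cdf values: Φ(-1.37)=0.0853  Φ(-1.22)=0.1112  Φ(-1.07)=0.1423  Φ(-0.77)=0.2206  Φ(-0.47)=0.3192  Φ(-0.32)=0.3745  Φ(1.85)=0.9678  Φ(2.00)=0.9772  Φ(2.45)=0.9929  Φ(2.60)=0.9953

Lower: z₀ + z₁ = 0.419 + (-1.645) = -1.226; 1 − a(z₀+z₁) = 1 − (0.025)(-1.226) = 1.0307; argument = 0.419 + (-1.226)/1.0307 = -0.7705 → -0.77.
α₁ = Φ(-0.77) = 0.2206; rank = round(400 × 0.2206) = 88; θ*₍88₎ = 1.7503.
Upper: z₀ + z₂ = 2.064; 1 − a(z₀+z₂) = 0.9484; argument = 2.5953 → 2.60; α₂ = 0.9953; rank = 398; θ*₍398₎ = 2.4562.

(1.7503, 2.4562)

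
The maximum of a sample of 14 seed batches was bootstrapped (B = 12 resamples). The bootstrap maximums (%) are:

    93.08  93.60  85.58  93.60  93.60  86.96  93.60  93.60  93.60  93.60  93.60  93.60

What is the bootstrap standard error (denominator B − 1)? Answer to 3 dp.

Bootstrap SE is the standard deviation of the 12 replicate maximums.
Mean of replicates: (93.08 + 93.60 + 85.58 + 93.60 + 93.60 + 86.96 + 93.60 + 93.60 + 93.60 + 93.60 + 93.60 + 93.60) / 12 = 1108.0200 / 12 = 92.3350
Sum of squared deviations: (+0.7450)² + (+1.2650)² + (−6.7550)² + (+1.2650)² + (+1.2650)² + (−5.3750)² + (+1.2650)² + (+1.2650)² + (+1.2650)² + (+1.2650)² + (+1.2650)² + (+1.2650)² = 89.4777
Variance = 89.4777 / 11 = 8.1343
SE* = √8.1343

SE* = 2.852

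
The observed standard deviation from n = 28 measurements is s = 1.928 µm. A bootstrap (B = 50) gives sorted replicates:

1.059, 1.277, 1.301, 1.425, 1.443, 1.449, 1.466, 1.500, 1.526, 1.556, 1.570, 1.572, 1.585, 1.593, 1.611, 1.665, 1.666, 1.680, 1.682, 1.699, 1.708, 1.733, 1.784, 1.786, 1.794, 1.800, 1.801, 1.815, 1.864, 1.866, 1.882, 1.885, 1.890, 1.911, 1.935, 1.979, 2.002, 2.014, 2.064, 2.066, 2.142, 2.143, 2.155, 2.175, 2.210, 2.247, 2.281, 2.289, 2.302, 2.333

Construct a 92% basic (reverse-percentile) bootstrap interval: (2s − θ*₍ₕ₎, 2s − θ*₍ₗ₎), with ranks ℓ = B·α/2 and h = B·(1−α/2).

(1.567, 2.579)

Percentile endpoints at ranks 2 and 48: θ*₍2₎ = 1.277, θ*₍48₎ = 2.289.
Basic interval reflects these around s:
  lower = 2 × 1.928 − 2.289 = 1.567
  upper = 2 × 1.928 − 1.277 = 2.579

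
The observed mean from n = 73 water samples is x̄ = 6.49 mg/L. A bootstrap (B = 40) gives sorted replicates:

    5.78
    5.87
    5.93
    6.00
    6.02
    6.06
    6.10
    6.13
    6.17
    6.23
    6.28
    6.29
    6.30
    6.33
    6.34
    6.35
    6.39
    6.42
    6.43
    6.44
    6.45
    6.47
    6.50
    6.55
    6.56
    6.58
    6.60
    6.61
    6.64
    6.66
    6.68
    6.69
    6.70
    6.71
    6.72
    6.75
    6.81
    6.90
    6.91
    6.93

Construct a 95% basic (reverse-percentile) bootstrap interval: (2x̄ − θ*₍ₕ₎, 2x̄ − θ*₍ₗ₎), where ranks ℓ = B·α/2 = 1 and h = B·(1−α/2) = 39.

(6.07, 7.20)

Percentile endpoints at ranks 1 and 39: θ*₍1₎ = 5.78, θ*₍39₎ = 6.91.
Basic interval reflects these around x̄:
  lower = 2 × 6.49 − 6.91 = 6.07
  upper = 2 × 6.49 − 5.78 = 7.20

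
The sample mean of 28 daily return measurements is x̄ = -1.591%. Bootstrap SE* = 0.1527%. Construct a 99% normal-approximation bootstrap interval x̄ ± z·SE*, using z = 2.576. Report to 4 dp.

Margin = 2.576 × 0.1527 = 0.39336
Interval: -1.591 ± 0.39336

(-1.9844, -1.1976)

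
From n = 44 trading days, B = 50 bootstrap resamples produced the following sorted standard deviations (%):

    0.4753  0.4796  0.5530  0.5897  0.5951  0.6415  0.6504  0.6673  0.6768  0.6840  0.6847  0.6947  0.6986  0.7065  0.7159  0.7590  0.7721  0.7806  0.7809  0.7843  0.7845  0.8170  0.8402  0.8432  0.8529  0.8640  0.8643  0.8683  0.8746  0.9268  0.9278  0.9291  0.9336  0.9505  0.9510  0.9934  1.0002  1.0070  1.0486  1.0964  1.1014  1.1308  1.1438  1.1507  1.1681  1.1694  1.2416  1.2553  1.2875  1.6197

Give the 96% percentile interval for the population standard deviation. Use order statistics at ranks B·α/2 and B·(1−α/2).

α = 0.04; lower rank = 50 × 0.020 = 1; upper rank = 50 × 0.980 = 49.
The 1st smallest replicate is 0.4753; the 49th is 1.2875.

(0.4753, 1.2875)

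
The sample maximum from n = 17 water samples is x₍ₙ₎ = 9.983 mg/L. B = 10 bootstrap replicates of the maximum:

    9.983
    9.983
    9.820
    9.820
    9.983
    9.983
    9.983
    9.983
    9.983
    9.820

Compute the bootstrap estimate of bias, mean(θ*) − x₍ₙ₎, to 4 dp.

mean(θ*) = (9.983 + 9.983 + 9.820 + 9.820 + 9.983 + 9.983 + 9.983 + 9.983 + 9.983 + 9.820) / 10 = 9.93410
bias = 9.93410 − 9.983

bias = −0.0489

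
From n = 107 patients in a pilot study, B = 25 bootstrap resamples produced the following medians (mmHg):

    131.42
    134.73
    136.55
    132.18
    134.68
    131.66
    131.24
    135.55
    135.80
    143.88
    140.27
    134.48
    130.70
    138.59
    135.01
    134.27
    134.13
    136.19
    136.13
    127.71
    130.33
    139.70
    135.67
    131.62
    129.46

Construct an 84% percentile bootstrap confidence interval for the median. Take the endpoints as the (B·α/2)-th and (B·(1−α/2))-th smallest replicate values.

(129.46, 139.70)

Sorted replicates: 127.71, 129.46, 130.33, 130.70, 131.24, 131.42, 131.62, 131.66, 132.18, 134.13, 134.27, 134.48, 134.68, 134.73, 135.01, 135.55, 135.67, 135.80, 136.13, 136.19, 136.55, 138.59, 139.70, 140.27, 143.88
α = 0.16; lower rank = 25 × 0.080 = 2; upper rank = 25 × 0.920 = 23.
The 2nd smallest replicate is 129.46; the 23rd is 139.70.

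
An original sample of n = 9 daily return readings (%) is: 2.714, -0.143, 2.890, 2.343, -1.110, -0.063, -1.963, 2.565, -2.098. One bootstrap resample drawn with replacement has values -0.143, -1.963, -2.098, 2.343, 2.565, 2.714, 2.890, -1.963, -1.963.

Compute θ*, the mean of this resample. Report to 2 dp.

θ* = 0.26

Mean = ((-0.143) + (-1.963) + (-2.098) + 2.343 + 2.565 + 2.714 + 2.890 + (-1.963) + (-1.963)) / 9 = 2.3820 / 9 = 0.26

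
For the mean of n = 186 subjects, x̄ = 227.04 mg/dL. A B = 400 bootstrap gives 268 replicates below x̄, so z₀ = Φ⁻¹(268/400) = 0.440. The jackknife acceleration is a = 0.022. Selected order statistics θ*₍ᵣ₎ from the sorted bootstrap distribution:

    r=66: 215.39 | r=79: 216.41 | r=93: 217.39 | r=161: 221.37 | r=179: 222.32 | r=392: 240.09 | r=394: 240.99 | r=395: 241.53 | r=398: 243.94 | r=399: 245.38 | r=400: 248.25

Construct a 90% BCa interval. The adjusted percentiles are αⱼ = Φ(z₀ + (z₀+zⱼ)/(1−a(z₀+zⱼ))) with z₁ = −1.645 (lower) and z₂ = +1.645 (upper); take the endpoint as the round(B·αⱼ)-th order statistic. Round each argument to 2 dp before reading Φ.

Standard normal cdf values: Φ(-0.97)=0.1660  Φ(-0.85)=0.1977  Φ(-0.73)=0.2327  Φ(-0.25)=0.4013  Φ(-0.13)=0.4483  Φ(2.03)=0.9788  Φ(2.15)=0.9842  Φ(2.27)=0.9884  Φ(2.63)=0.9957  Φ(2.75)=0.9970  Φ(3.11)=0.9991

(217.39, 243.94)

Lower: z₀ + z₁ = 0.440 + (-1.645) = -1.205; 1 − a(z₀+z₁) = 1 − (0.022)(-1.205) = 1.0265; argument = 0.440 + (-1.205)/1.0265 = -0.7339 → -0.73.
α₁ = Φ(-0.73) = 0.2327; rank = round(400 × 0.2327) = 93; θ*₍93₎ = 217.39.
Upper: z₀ + z₂ = 2.085; 1 − a(z₀+z₂) = 0.9541; argument = 2.6252 → 2.63; α₂ = 0.9957; rank = 398; θ*₍398₎ = 243.94.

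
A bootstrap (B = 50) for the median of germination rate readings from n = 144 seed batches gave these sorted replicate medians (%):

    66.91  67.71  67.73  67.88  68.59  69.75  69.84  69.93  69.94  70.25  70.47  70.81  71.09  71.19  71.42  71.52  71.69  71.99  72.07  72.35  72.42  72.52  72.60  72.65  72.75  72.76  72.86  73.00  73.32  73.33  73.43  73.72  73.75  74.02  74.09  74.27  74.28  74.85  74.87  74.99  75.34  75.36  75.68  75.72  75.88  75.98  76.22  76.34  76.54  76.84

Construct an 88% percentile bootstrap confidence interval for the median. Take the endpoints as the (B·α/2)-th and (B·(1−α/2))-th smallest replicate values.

(67.73, 76.22)

α = 0.12; lower rank = 50 × 0.060 = 3; upper rank = 50 × 0.940 = 47.
The 3rd smallest replicate is 67.73; the 47th is 76.22.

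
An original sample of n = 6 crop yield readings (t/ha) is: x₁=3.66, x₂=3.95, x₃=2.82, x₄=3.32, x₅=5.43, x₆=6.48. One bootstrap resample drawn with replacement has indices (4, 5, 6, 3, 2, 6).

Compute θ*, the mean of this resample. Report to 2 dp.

Resample values: 3.32, 5.43, 6.48, 2.82, 3.95, 6.48.
Mean = (3.32 + 5.43 + 6.48 + 2.82 + 3.95 + 6.48) / 6 = 28.480 / 6 = 4.75

θ* = 4.75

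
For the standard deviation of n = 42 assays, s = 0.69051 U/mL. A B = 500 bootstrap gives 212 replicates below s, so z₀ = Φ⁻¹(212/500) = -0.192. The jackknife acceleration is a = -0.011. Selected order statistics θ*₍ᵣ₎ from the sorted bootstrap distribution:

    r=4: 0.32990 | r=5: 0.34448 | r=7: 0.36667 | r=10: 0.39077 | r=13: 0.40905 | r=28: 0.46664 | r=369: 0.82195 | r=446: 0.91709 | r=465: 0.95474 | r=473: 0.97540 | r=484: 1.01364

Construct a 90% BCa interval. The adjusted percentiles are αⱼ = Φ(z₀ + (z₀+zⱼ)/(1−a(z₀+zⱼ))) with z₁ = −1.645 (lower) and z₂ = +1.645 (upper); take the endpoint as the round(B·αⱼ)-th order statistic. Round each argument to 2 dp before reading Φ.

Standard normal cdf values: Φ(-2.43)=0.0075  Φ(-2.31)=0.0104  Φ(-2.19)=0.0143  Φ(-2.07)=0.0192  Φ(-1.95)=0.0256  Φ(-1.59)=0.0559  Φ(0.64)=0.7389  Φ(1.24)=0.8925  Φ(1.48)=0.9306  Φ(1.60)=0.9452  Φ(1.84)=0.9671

Lower: z₀ + z₁ = -0.192 + (-1.645) = -1.837; 1 − a(z₀+z₁) = 1 − (-0.011)(-1.837) = 0.9798; argument = -0.192 + (-1.837)/0.9798 = -2.0669 → -2.07.
α₁ = Φ(-2.07) = 0.0192; rank = round(500 × 0.0192) = 10; θ*₍10₎ = 0.39077.
Upper: z₀ + z₂ = 1.453; 1 − a(z₀+z₂) = 1.0160; argument = 1.2381 → 1.24; α₂ = 0.8925; rank = 446; θ*₍446₎ = 0.91709.

(0.39077, 0.91709)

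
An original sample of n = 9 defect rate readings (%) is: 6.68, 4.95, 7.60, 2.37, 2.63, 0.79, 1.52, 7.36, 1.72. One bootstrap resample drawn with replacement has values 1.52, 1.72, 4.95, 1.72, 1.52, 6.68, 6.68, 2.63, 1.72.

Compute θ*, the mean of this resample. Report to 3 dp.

Mean = (1.52 + 1.72 + 4.95 + 1.72 + 1.52 + 6.68 + 6.68 + 2.63 + 1.72) / 9 = 29.140 / 9 = 3.238

θ* = 3.238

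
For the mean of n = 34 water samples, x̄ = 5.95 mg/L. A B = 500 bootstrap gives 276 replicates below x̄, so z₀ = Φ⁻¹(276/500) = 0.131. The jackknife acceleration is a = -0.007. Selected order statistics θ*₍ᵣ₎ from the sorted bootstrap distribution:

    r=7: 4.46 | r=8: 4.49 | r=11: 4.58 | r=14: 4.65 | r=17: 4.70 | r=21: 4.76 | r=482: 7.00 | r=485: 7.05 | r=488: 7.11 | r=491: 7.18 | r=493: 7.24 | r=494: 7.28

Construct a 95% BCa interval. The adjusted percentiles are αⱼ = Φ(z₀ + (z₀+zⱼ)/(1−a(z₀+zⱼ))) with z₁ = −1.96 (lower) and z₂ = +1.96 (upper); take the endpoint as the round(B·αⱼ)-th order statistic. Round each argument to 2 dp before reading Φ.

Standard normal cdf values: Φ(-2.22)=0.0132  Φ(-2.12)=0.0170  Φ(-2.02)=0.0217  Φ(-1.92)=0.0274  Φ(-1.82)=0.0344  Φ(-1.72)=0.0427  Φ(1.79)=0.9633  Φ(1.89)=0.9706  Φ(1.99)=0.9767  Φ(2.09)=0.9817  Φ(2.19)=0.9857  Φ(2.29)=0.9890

Lower: z₀ + z₁ = 0.131 + (-1.960) = -1.829; 1 − a(z₀+z₁) = 1 − (-0.007)(-1.829) = 0.9872; argument = 0.131 + (-1.829)/0.9872 = -1.7217 → -1.72.
α₁ = Φ(-1.72) = 0.0427; rank = round(500 × 0.0427) = 21; θ*₍21₎ = 4.76.
Upper: z₀ + z₂ = 2.091; 1 − a(z₀+z₂) = 1.0146; argument = 2.1918 → 2.19; α₂ = 0.9857; rank = 493; θ*₍493₎ = 7.24.

(4.76, 7.24)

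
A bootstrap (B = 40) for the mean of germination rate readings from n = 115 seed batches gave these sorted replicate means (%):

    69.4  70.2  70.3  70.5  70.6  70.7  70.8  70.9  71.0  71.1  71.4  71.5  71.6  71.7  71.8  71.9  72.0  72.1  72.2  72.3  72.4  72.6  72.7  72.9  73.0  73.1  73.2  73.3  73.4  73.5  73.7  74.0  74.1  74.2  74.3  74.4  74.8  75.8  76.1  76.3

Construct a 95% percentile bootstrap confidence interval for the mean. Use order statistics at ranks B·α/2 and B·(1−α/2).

α = 0.05; lower rank = 40 × 0.025 = 1; upper rank = 40 × 0.975 = 39.
The 1st smallest replicate is 69.4; the 39th is 76.1.

(69.4, 76.1)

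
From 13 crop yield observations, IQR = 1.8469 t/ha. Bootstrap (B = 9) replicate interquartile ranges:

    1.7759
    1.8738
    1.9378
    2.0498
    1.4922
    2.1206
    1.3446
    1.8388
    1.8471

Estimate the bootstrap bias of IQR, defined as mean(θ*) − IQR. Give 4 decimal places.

bias = −0.0379

mean(θ*) = (1.7759 + 1.8738 + 1.9378 + 2.0498 + 1.4922 + 2.1206 + 1.3446 + 1.8388 + 1.8471) / 9 = 1.80896
bias = 1.80896 − 1.8469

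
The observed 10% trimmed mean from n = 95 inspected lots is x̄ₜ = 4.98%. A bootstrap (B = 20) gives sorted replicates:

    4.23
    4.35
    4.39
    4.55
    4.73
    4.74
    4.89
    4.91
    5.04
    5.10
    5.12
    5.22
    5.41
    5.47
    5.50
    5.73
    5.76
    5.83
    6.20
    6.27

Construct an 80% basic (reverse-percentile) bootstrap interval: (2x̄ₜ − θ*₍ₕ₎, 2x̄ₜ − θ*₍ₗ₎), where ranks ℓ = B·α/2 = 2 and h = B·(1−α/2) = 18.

Percentile endpoints at ranks 2 and 18: θ*₍2₎ = 4.35, θ*₍18₎ = 5.83.
Basic interval reflects these around x̄ₜ:
  lower = 2 × 4.98 − 5.83 = 4.13
  upper = 2 × 4.98 − 4.35 = 5.61

(4.13, 5.61)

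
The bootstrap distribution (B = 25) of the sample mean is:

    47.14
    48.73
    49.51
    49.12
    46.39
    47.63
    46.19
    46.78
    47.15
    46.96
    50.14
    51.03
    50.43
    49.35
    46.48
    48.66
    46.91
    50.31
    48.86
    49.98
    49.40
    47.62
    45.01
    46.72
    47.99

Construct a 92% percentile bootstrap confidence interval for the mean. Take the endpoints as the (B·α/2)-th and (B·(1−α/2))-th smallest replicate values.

Sorted replicates: 45.01, 46.19, 46.39, 46.48, 46.72, 46.78, 46.91, 46.96, 47.14, 47.15, 47.62, 47.63, 47.99, 48.66, 48.73, 48.86, 49.12, 49.35, 49.40, 49.51, 49.98, 50.14, 50.31, 50.43, 51.03
α = 0.08; lower rank = 25 × 0.040 = 1; upper rank = 25 × 0.960 = 24.
The 1st smallest replicate is 45.01; the 24th is 50.43.

(45.01, 50.43)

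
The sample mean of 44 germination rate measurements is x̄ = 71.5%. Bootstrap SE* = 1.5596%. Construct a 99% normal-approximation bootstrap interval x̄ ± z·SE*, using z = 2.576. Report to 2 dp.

(67.48, 75.52)

Margin = 2.576 × 1.5596 = 4.018
Interval: 71.5 ± 4.018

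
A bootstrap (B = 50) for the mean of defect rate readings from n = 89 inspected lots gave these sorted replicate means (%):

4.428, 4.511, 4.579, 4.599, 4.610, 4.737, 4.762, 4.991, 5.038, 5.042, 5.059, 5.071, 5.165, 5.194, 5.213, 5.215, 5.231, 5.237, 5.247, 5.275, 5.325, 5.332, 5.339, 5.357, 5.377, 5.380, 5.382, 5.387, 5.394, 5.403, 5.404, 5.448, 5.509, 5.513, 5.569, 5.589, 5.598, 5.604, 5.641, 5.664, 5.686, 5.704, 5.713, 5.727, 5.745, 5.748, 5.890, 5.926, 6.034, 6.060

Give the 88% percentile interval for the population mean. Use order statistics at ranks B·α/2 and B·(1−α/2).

(4.579, 5.890)

α = 0.12; lower rank = 50 × 0.060 = 3; upper rank = 50 × 0.940 = 47.
The 3rd smallest replicate is 4.579; the 47th is 5.890.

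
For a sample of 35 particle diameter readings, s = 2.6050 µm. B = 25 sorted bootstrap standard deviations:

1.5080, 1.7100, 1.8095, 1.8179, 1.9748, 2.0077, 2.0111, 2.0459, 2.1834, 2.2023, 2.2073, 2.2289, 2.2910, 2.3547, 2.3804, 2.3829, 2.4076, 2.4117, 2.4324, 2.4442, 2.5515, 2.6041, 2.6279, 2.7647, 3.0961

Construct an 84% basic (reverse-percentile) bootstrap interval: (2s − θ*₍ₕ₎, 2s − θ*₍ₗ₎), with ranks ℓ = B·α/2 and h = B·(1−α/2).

Percentile endpoints at ranks 2 and 23: θ*₍2₎ = 1.7100, θ*₍23₎ = 2.6279.
Basic interval reflects these around s:
  lower = 2 × 2.6050 − 2.6279 = 2.5821
  upper = 2 × 2.6050 − 1.7100 = 3.5000

(2.5821, 3.5000)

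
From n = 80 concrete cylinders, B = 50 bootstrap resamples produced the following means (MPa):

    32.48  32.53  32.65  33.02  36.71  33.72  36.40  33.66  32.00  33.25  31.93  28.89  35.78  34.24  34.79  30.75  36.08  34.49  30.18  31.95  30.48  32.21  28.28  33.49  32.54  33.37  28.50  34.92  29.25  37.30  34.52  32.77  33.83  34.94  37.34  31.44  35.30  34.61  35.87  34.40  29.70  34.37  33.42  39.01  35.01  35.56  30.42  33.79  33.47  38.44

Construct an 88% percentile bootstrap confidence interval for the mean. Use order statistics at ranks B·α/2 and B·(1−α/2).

Sorted replicates: 28.28, 28.50, 28.89, 29.25, 29.70, 30.18, 30.42, 30.48, 30.75, 31.44, 31.93, 31.95, 32.00, 32.21, 32.48, 32.53, 32.54, 32.65, 32.77, 33.02, 33.25, 33.37, 33.42, 33.47, 33.49, 33.66, 33.72, 33.79, 33.83, 34.24, 34.37, 34.40, 34.49, 34.52, 34.61, 34.79, 34.92, 34.94, 35.01, 35.30, 35.56, 35.78, 35.87, 36.08, 36.40, 36.71, 37.30, 37.34, 38.44, 39.01
α = 0.12; lower rank = 50 × 0.060 = 3; upper rank = 50 × 0.940 = 47.
The 3rd smallest replicate is 28.89; the 47th is 37.30.

(28.89, 37.30)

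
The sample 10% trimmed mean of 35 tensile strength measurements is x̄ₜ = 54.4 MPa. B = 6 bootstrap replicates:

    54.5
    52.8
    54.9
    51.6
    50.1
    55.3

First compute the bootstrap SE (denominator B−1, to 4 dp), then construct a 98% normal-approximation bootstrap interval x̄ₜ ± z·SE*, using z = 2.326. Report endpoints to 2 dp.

(49.60, 59.20)

Mean of replicates = 53.2000; sum of squared deviations = 21.3200; SE* = √(21.3200/5) = 2.0649
Margin = 2.326 × 2.0649 = 4.803
Interval: 54.4 ± 4.803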